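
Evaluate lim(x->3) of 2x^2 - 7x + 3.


Since polynomials are continuous, we use direct substitution.
lim(x->3) of 2x^2 - 7x + 3
= 2 * 3^2 - 7 * 3 + 3
= 18 - 21 + 3
= 0

0


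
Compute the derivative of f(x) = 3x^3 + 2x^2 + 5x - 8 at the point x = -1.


Differentiate f(x) = 3x^3 + 2x^2 + 5x - 8 term by term:
f'(x) = 9x^2 + 4x + 5
Substitute x = -1:
f'(-1) = 9 * (-1)^2 + 4 * (-1) + 5
= 9 - 4 + 5
= 10

10


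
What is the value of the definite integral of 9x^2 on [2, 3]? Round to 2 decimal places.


Find the antiderivative of 9x^2:
F(x) = 9/3 * x^3
Apply the Fundamental Theorem of Calculus:
F(3) - F(2)
= 9/3 * 3^3 - 9/3 * 2^3
= 9/3 * (27 - 8)
= 9/3 * 19
= 57 = 57.00

57.00


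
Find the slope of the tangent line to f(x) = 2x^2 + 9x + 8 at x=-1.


The slope of the tangent line equals f'(x) at the point.
f(x) = 2x^2 + 9x + 8
f'(x) = 4x + 9
At x = -1:
f'(-1) = 4 * (-1) + 9
= -4 + 9
= 5

5


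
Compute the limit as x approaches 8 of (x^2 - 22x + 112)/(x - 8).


Direct substitution gives 0/0, so we factor the numerator.
Factor: (x^2 - 22x + 112) = (x - 8)(x - 14)
Cancel the common factor (x - 8):
(x^2 - 22x + 112)/(x - 8) = (x - 14)
Now substitute x = 8:
= (8) - (14) = -6

-6


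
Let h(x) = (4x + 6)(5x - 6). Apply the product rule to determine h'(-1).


Let u(x) = 4x + 6 and v(x) = 5x - 6
u'(x) = 4
v'(x) = 5
Product rule: h'(x) = u'(x)*v(x) + u(x)*v'(x)
= 4 * (5x - 6) + (4x + 6) * 5
At x = -1:
u(-1) = 4 * (-1) + 6 = 2
v(-1) = 5 * (-1) - 6 = -11
h'(-1) = 4 * (-11) + 2 * 5
= -44 + 10
= -34

-34


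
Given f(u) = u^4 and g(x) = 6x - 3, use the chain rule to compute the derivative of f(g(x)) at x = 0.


Using the chain rule: (f(g(x)))' = f'(g(x)) * g'(x)
First, find g(0):
g(0) = 6 * 0 - 3 = -3
Next, f'(u) = 4u^3
And g'(x) = 6
So f'(g(0)) * g'(0)
= 4 * (-3)^3 * 6
= 4 * (-27) * 6
= -648

-648


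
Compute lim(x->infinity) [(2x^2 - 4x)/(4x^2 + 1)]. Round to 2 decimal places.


For limits at infinity with equal-degree polynomials,
we compare leading coefficients.
Numerator leading term: 2x^2
Denominator leading term: 4x^2
Divide both by x^2:
lim = (2 - 4/x) / (4 + 1/x^2)
As x -> infinity, the 1/x and 1/x^2 terms vanish:
= 2/4 = 1/2 = 0.50

0.50


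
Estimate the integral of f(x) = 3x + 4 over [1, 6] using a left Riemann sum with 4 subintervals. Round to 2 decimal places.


Left Riemann sum uses left endpoints of each subinterval.
Interval: [1, 6], n = 4
dx = (6 - 1) / 4 = 5/4
Left endpoints: [1, 9/4, 7/2, 19/4]
f values: [7, 43/4, 29/2, 73/4]
Sum = dx * (sum of f values)
= 5/4 * 101/2
= 505/8 ≈ 63.13

63.13


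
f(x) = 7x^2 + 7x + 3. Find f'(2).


Differentiate term by term using power and sum rules:
f(x) = 7x^2 + 7x + 3
f'(x) = 14x + 7
Substitute x = 2:
f'(2) = 14 * 2 + 7
= 28 + 7
= 35

35


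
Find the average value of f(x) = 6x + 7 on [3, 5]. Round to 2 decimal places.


Average value = 1/(b-a) * integral from a to b of f(x) dx
First compute the integral of 6x + 7:
F(x) = 3x^2 + 7x
F(5) = 3 * 25 + 7 * 5 = 110
F(3) = 3 * 9 + 7 * 3 = 48
Integral = 110 - 48 = 62
Average = 62 / (5 - 3) = 62 / 2
= 31 = 31.00

31.00


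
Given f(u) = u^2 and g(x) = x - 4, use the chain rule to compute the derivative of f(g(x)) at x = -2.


Using the chain rule: (f(g(x)))' = f'(g(x)) * g'(x)
First, find g(-2):
g(-2) = 1 * (-2) - 4 = -6
Next, f'(u) = 2u
And g'(x) = 1
So f'(g(-2)) * g'(-2)
= 2 * (-6) * 1
= -12

-12


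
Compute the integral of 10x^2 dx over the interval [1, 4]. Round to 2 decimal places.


Find the antiderivative of 10x^2:
F(x) = 10/3 * x^3
Apply the Fundamental Theorem of Calculus:
F(4) - F(1)
= 10/3 * 4^3 - 10/3 * 1^3
= 10/3 * (64 - 1)
= 10/3 * 63
= 210 = 210.00

210.00


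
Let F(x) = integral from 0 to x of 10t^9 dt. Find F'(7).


By the Fundamental Theorem of Calculus (Part 1):
If F(x) = integral from 0 to x of f(t) dt, then F'(x) = f(x)
Here f(t) = 10t^9
So F'(x) = 10x^9
Evaluate at x = 7:
F'(7) = 10 * 7^9
= 10 * 40353607
= 403536070

403536070


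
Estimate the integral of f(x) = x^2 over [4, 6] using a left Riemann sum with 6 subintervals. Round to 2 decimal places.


Left Riemann sum uses left endpoints of each subinterval.
Interval: [4, 6], n = 6
dx = (6 - 4) / 6 = 1/3
Left endpoints: [4, 13/3, 14/3, 5, 16/3, 17/3]
f values: [16, 169/9, 196/9, 25, 256/9, 289/9]
Sum = dx * (sum of f values)
= 1/3 * 1279/9
= 1279/27 ≈ 47.37

47.37


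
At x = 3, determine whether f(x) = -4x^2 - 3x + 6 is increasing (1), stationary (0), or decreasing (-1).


Compute f'(x) to determine behavior:
f'(x) = -8x - 3
f'(3) = -8 * 3 - 3
= -24 - 3
= -27
Since f'(3) < 0, the function is decreasing (-1)

-1


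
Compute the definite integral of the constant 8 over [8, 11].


The integral of a constant k over [a, b] equals k * (b - a).
integral from 8 to 11 of 8 dx
= 8 * (11 - 8)
= 8 * 3
= 24

24


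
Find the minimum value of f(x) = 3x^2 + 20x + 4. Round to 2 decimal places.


For a quadratic f(x) = ax^2 + bx + c with a > 0, the minimum is at the vertex.
Vertex x-coordinate: x = -b/(2a)
x = -(20) / (2 * 3)
x = -20/6 = -10/3
Substitute back to find the minimum value:
f(-10/3) = 3 * (-10/3)^2 + 20 * (-10/3) + 4
= 100/3 - 200/3 + 4
= -88/3 ≈ -29.33

-29.33


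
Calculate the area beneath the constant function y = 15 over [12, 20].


The area under a constant function y = 15 is a rectangle.
Width = 20 - 12 = 8
Height = 15
Area = width * height
= 8 * 15
= 120

120


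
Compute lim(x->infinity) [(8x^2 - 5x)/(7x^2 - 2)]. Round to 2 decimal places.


For limits at infinity with equal-degree polynomials,
we compare leading coefficients.
Numerator leading term: 8x^2
Denominator leading term: 7x^2
Divide both by x^2:
lim = (8 - 5/x) / (7 - 2/x^2)
As x -> infinity, the 1/x and 1/x^2 terms vanish:
= 8/7 ≈ 1.14

1.14


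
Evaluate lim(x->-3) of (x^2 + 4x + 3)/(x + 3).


Direct substitution gives 0/0, so we factor the numerator.
Factor: (x^2 + 4x + 3) = (x + 3)(x + 1)
Cancel the common factor (x + 3):
(x^2 + 4x + 3)/(x + 3) = (x + 1)
Now substitute x = -3:
= (-3) - (-1) = -2

-2


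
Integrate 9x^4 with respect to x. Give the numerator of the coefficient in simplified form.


Apply the power rule for integration:
integral of ax^n dx = a/(n+1) * x^(n+1) + C
integral of 9x^4 dx
= 9/5 * x^5 + C
The coefficient in lowest terms is 9/5, and its numerator is 9

9


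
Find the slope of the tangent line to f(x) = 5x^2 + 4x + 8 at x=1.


The slope of the tangent line equals f'(x) at the point.
f(x) = 5x^2 + 4x + 8
f'(x) = 10x + 4
At x = 1:
f'(1) = 10 * 1 + 4
= 10 + 4
= 14

14


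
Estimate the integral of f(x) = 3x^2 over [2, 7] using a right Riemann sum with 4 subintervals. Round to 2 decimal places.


Right Riemann sum uses right endpoints of each subinterval.
Interval: [2, 7], n = 4
dx = (7 - 2) / 4 = 5/4
Right endpoints: [13/4, 9/2, 23/4, 7]
f values: [507/16, 243/4, 1587/16, 147]
Sum = dx * (sum of f values)
= 5/4 * 2709/8
= 13545/32 ≈ 423.28

423.28


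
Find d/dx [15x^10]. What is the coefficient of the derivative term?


We apply the power rule: d/dx [ax^n] = a*n * x^(n-1)
d/dx [15x^10]
= 15 * 10 * x^(10-1)
= 150x^9
The coefficient is 150

150


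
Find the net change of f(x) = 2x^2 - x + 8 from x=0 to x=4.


Net change = f(b) - f(a)
f(x) = 2x^2 - x + 8
Compute f(4):
f(4) = 2 * 4^2 - 1 * 4 + 8
= 32 - 4 + 8
= 36
Compute f(0):
f(0) = 2 * 0^2 - 1 * 0 + 8
= 0 + 0 + 8
= 8
Net change = 36 - 8 = 28

28


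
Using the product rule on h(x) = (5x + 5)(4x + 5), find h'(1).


Let u(x) = 5x + 5 and v(x) = 4x + 5
u'(x) = 5
v'(x) = 4
Product rule: h'(x) = u'(x)*v(x) + u(x)*v'(x)
= 5 * (4x + 5) + (5x + 5) * 4
At x = 1:
u(1) = 5 * 1 + 5 = 10
v(1) = 4 * 1 + 5 = 9
h'(1) = 5 * 9 + 10 * 4
= 45 + 40
= 85

85


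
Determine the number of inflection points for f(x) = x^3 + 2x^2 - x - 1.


Inflection points occur where f''(x) = 0 and concavity changes.
f(x) = x^3 + 2x^2 - x - 1
f'(x) = 3x^2 + 4x - 1
f''(x) = 6x + 4
Set f''(x) = 0:
6x + 4 = 0
x = -4 / 6 = -2/3
Since f''(x) is linear (degree 1), it changes sign at this point.
Therefore there is exactly 1 inflection point.

1


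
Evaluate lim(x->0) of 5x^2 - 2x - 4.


Since polynomials are continuous, we use direct substitution.
lim(x->0) of 5x^2 - 2x - 4
= 5 * 0^2 - 2 * 0 - 4
= 0 + 0 - 4
= -4

-4


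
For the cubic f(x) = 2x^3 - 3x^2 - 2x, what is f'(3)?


Differentiate f(x) = 2x^3 - 3x^2 - 2x term by term:
f'(x) = 6x^2 - 6x - 2
Substitute x = 3:
f'(3) = 6 * 3^2 - 6 * 3 - 2
= 54 - 18 - 2
= 34

34


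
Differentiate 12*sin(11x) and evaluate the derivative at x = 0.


Apply the chain rule to differentiate 12*sin(11x):
d/dx [12*sin(11x)]
= 12 * cos(11x) * d/dx(11x)
= 12 * 11 * cos(11x)
= 132 * cos(11x)
Evaluate at x = 0:
= 132 * cos(0)
= 132 * 1
= 132

132


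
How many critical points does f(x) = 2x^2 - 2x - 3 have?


Find where f'(x) = 0:
f'(x) = 4x - 2
Set f'(x) = 0:
4x - 2 = 0
x = 2 / 4 = 1/2
This is a linear equation in x, so there is exactly one solution.
Number of critical points: 1

1


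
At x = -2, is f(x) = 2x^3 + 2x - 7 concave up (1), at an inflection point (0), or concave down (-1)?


Concavity is determined by the sign of f''(x).
f(x) = 2x^3 + 2x - 7
f'(x) = 6x^2 + 2
f''(x) = 12x
f''(-2) = 12 * (-2) + 0
= -24 + 0
= -24
Since f''(-2) < 0, the function is concave down (-1)

-1


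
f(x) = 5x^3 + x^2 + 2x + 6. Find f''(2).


First derivative:
f'(x) = 15x^2 + 2x + 2
Second derivative:
f''(x) = 30x + 2
Substitute x = 2:
f''(2) = 30 * 2 + 2
= 60 + 2
= 62

62


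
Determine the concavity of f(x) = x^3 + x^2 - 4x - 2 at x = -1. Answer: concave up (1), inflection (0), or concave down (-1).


Concavity is determined by the sign of f''(x).
f(x) = x^3 + x^2 - 4x - 2
f'(x) = 3x^2 + 2x - 4
f''(x) = 6x + 2
f''(-1) = 6 * (-1) + 2
= -6 + 2
= -4
Since f''(-1) < 0, the function is concave down (-1)

-1


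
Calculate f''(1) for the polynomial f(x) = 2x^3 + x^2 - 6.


First derivative:
f'(x) = 6x^2 + 2x
Second derivative:
f''(x) = 12x + 2
Substitute x = 1:
f''(1) = 12 * 1 + 2
= 12 + 2
= 14

14


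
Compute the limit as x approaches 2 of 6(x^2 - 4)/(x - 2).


Direct substitution gives 0/0, so we factor the numerator.
Factor: 6(x^2 - 4) = 6 * (x - 2)(x + 2)
Cancel the common factor (x - 2):
6(x^2 - 4)/(x - 2) = 6 * (x + 2)
Now substitute x = 2:
= 6 * (2 + 2) = 24

24


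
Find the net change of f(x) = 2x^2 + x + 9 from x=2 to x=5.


Net change = f(b) - f(a)
f(x) = 2x^2 + x + 9
Compute f(5):
f(5) = 2 * 5^2 + 1 * 5 + 9
= 50 + 5 + 9
= 64
Compute f(2):
f(2) = 2 * 2^2 + 1 * 2 + 9
= 8 + 2 + 9
= 19
Net change = 64 - 19 = 45

45


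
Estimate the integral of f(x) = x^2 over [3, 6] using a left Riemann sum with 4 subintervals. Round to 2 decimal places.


Left Riemann sum uses left endpoints of each subinterval.
Interval: [3, 6], n = 4
dx = (6 - 3) / 4 = 3/4
Left endpoints: [3, 15/4, 9/2, 21/4]
f values: [9, 225/16, 81/4, 441/16]
Sum = dx * (sum of f values)
= 3/4 * 567/8
= 1701/32 ≈ 53.16

53.16


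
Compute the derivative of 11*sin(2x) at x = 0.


Apply the chain rule to differentiate 11*sin(2x):
d/dx [11*sin(2x)]
= 11 * cos(2x) * d/dx(2x)
= 11 * 2 * cos(2x)
= 22 * cos(2x)
Evaluate at x = 0:
= 22 * cos(0)
= 22 * 1
= 22

22


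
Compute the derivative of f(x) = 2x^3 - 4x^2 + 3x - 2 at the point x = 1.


Differentiate f(x) = 2x^3 - 4x^2 + 3x - 2 term by term:
f'(x) = 6x^2 - 8x + 3
Substitute x = 1:
f'(1) = 6 * 1^2 - 8 * 1 + 3
= 6 - 8 + 3
= 1

1


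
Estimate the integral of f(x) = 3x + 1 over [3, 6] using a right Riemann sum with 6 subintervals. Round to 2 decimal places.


Right Riemann sum uses right endpoints of each subinterval.
Interval: [3, 6], n = 6
dx = (6 - 3) / 6 = 1/2
Right endpoints: [7/2, 4, 9/2, 5, 11/2, 6]
f values: [23/2, 13, 29/2, 16, 35/2, 19]
Sum = dx * (sum of f values)
= 1/2 * 183/2
= 183/4 = 45.75

45.75


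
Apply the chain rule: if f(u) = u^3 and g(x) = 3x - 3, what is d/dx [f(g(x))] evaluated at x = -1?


Using the chain rule: (f(g(x)))' = f'(g(x)) * g'(x)
First, find g(-1):
g(-1) = 3 * (-1) - 3 = -6
Next, f'(u) = 3u^2
And g'(x) = 3
So f'(g(-1)) * g'(-1)
= 3 * (-6)^2 * 3
= 3 * 36 * 3
= 324

324


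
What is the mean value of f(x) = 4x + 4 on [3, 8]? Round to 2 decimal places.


Average value = 1/(b-a) * integral from a to b of f(x) dx
First compute the integral of 4x + 4:
F(x) = 2x^2 + 4x
F(8) = 2 * 64 + 4 * 8 = 160
F(3) = 2 * 9 + 4 * 3 = 30
Integral = 160 - 30 = 130
Average = 130 / (8 - 3) = 130 / 5
= 26 = 26.00

26.00


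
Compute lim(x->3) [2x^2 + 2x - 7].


Since polynomials are continuous, we use direct substitution.
lim(x->3) of 2x^2 + 2x - 7
= 2 * 3^2 + 2 * 3 - 7
= 18 + 6 - 7
= 17

17


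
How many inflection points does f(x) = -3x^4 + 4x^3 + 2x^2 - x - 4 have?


Inflection points occur where f''(x) = 0 and concavity changes.
f(x) = -3x^4 + 4x^3 + 2x^2 - x - 4
f'(x) = -12x^3 + 12x^2 + 4x - 1
f''(x) = -36x^2 + 24x + 4
This is a quadratic in x. Use the discriminant to count real roots.
Discriminant = (24)^2 - 4 * (-36) * 4
= 576 - (-576)
= 1152
Since discriminant > 0, f''(x) = 0 has 2 distinct real solutions.
A quadratic with two distinct real roots changes sign at each root, so concavity changes at both.
Number of inflection points: 2

2


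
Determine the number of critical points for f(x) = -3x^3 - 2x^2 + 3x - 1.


Find where f'(x) = 0:
f(x) = -3x^3 - 2x^2 + 3x - 1
f'(x) = -9x^2 - 4x + 3
This is a quadratic in x. Use the discriminant to count real roots.
Discriminant = (-4)^2 - 4 * (-9) * 3
= 16 - (-108)
= 124
Since discriminant > 0, f'(x) = 0 has 2 real solutions.
Number of critical points: 2

2


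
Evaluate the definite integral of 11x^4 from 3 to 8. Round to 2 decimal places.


Find the antiderivative of 11x^4:
F(x) = 11/5 * x^5
Apply the Fundamental Theorem of Calculus:
F(8) - F(3)
= 11/5 * 8^5 - 11/5 * 3^5
= 11/5 * (32768 - 243)
= 11/5 * 32525
= 71555 = 71555.00

71555.00


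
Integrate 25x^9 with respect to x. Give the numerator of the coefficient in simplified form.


Apply the power rule for integration:
integral of ax^n dx = a/(n+1) * x^(n+1) + C
integral of 25x^9 dx
= 25/10 * x^10 + C
= 5/2 * x^10 + C
The coefficient in lowest terms is 5/2, and its numerator is 5

5


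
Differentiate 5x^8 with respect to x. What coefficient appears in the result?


We apply the power rule: d/dx [ax^n] = a*n * x^(n-1)
d/dx [5x^8]
= 5 * 8 * x^(8-1)
= 40x^7
The coefficient is 40

40


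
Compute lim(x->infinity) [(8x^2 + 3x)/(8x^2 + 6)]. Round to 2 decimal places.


For limits at infinity with equal-degree polynomials,
we compare leading coefficients.
Numerator leading term: 8x^2
Denominator leading term: 8x^2
Divide both by x^2:
lim = (8 + 3/x) / (8 + 6/x^2)
As x -> infinity, the 1/x and 1/x^2 terms vanish:
= 8/8 = 1 = 1.00

1.00


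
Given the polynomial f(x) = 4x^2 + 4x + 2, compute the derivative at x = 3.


Differentiate term by term using power and sum rules:
f(x) = 4x^2 + 4x + 2
f'(x) = 8x + 4
Substitute x = 3:
f'(3) = 8 * 3 + 4
= 24 + 4
= 28

28


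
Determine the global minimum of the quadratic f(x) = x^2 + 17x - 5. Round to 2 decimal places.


For a quadratic f(x) = ax^2 + bx + c with a > 0, the minimum is at the vertex.
Vertex x-coordinate: x = -b/(2a)
x = -(17) / (2 * 1)
x = -17/2
Substitute back to find the minimum value:
f(-17/2) = 1 * (-17/2)^2 + 17 * (-17/2) - 5
= 289/4 - 289/2 - 5
= -309/4 = -77.25

-77.25


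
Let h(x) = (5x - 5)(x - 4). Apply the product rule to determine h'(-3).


Let u(x) = 5x - 5 and v(x) = x - 4
u'(x) = 5
v'(x) = 1
Product rule: h'(x) = u'(x)*v(x) + u(x)*v'(x)
= 5 * (x - 4) + (5x - 5) * 1
At x = -3:
u(-3) = 5 * (-3) - 5 = -20
v(-3) = 1 * (-3) - 4 = -7
h'(-3) = 5 * (-7) + (-20) * 1
= -35 - 20
= -55

-55


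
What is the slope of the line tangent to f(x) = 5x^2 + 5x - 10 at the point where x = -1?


The slope of the tangent line equals f'(x) at the point.
f(x) = 5x^2 + 5x - 10
f'(x) = 10x + 5
At x = -1:
f'(-1) = 10 * (-1) + 5
= -10 + 5
= -5

-5


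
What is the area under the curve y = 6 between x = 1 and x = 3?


The area under a constant function y = 6 is a rectangle.
Width = 3 - 1 = 2
Height = 6
Area = width * height
= 2 * 6
= 12

12


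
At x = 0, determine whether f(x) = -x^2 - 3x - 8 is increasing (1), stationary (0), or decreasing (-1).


Compute f'(x) to determine behavior:
f'(x) = -2x - 3
f'(0) = -2 * 0 - 3
= 0 - 3
= -3
Since f'(0) < 0, the function is decreasing (-1)

-1


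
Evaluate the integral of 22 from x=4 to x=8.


The integral of a constant k over [a, b] equals k * (b - a).
integral from 4 to 8 of 22 dx
= 22 * (8 - 4)
= 22 * 4
= 88

88


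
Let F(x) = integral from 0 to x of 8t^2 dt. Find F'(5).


By the Fundamental Theorem of Calculus (Part 1):
If F(x) = integral from 0 to x of f(t) dt, then F'(x) = f(x)
Here f(t) = 8t^2
So F'(x) = 8x^2
Evaluate at x = 5:
F'(5) = 8 * 5^2
= 8 * 25
= 200

200


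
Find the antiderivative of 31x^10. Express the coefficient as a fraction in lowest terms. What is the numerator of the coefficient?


Apply the power rule for integration:
integral of ax^n dx = a/(n+1) * x^(n+1) + C
integral of 31x^10 dx
= 31/11 * x^11 + C
The coefficient in lowest terms is 31/11, and its numerator is 31

31


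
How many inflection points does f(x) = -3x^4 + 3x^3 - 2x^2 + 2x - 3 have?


Inflection points occur where f''(x) = 0 and concavity changes.
f(x) = -3x^4 + 3x^3 - 2x^2 + 2x - 3
f'(x) = -12x^3 + 9x^2 - 4x + 2
f''(x) = -36x^2 + 18x - 4
This is a quadratic in x. Use the discriminant to count real roots.
Discriminant = (18)^2 - 4 * (-36) * (-4)
= 324 - 576
= -252
Since discriminant < 0, f''(x) = 0 has no real solutions.
Number of inflection points: 0

0


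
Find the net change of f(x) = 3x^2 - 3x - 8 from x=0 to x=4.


Net change = f(b) - f(a)
f(x) = 3x^2 - 3x - 8
Compute f(4):
f(4) = 3 * 4^2 - 3 * 4 - 8
= 48 - 12 - 8
= 28
Compute f(0):
f(0) = 3 * 0^2 - 3 * 0 - 8
= 0 + 0 - 8
= -8
Net change = 28 - (-8) = 36

36


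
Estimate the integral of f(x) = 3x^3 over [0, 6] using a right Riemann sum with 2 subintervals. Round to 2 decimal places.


Right Riemann sum uses right endpoints of each subinterval.
Interval: [0, 6], n = 2
dx = (6 - 0) / 2 = 3
Right endpoints: [3, 6]
f values: [81, 648]
Sum = dx * (sum of f values)
= 3 * 729
= 2187 = 2187.00

2187.00


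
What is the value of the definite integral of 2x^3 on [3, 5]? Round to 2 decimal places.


Find the antiderivative of 2x^3:
F(x) = 2/4 * x^4
Apply the Fundamental Theorem of Calculus:
F(5) - F(3)
= 2/4 * 5^4 - 2/4 * 3^4
= 2/4 * (625 - 81)
= 2/4 * 544
= 272 = 272.00

272.00


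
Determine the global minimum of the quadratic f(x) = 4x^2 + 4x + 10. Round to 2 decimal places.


For a quadratic f(x) = ax^2 + bx + c with a > 0, the minimum is at the vertex.
Vertex x-coordinate: x = -b/(2a)
x = -(4) / (2 * 4)
x = -4/8 = -1/2
Substitute back to find the minimum value:
f(-1/2) = 4 * (-1/2)^2 + 4 * (-1/2) + 10
= 1 - 2 + 10
= 9 = 9.00

9.00


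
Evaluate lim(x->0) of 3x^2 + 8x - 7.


Since polynomials are continuous, we use direct substitution.
lim(x->0) of 3x^2 + 8x - 7
= 3 * 0^2 + 8 * 0 - 7
= 0 + 0 - 7
= -7

-7


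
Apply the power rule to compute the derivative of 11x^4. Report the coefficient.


We apply the power rule: d/dx [ax^n] = a*n * x^(n-1)
d/dx [11x^4]
= 11 * 4 * x^(4-1)
= 44x^3
The coefficient is 44

44


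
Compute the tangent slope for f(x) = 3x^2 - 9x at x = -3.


The slope of the tangent line equals f'(x) at the point.
f(x) = 3x^2 - 9x
f'(x) = 6x - 9
At x = -3:
f'(-3) = 6 * (-3) - 9
= -18 - 9
= -27

-27


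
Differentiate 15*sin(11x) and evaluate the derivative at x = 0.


Apply the chain rule to differentiate 15*sin(11x):
d/dx [15*sin(11x)]
= 15 * cos(11x) * d/dx(11x)
= 15 * 11 * cos(11x)
= 165 * cos(11x)
Evaluate at x = 0:
= 165 * cos(0)
= 165 * 1
= 165

165


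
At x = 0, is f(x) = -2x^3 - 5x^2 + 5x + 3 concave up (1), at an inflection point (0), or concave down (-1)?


Concavity is determined by the sign of f''(x).
f(x) = -2x^3 - 5x^2 + 5x + 3
f'(x) = -6x^2 - 10x + 5
f''(x) = -12x - 10
f''(0) = -12 * 0 - 10
= 0 - 10
= -10
Since f''(0) < 0, the function is concave down (-1)

-1


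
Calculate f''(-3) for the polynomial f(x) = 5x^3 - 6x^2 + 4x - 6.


First derivative:
f'(x) = 15x^2 - 12x + 4
Second derivative:
f''(x) = 30x - 12
Substitute x = -3:
f''(-3) = 30 * (-3) - 12
= -90 - 12
= -102

-102


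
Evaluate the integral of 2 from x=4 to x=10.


The integral of a constant k over [a, b] equals k * (b - a).
integral from 4 to 10 of 2 dx
= 2 * (10 - 4)
= 2 * 6
= 12

12


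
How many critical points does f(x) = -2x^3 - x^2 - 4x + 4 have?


Find where f'(x) = 0:
f(x) = -2x^3 - x^2 - 4x + 4
f'(x) = -6x^2 - 2x - 4
This is a quadratic in x. Use the discriminant to count real roots.
Discriminant = (-2)^2 - 4 * (-6) * (-4)
= 4 - 96
= -92
Since discriminant < 0, f'(x) = 0 has no real solutions.
Number of critical points: 0

0


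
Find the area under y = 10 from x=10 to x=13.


The area under a constant function y = 10 is a rectangle.
Width = 13 - 10 = 3
Height = 10
Area = width * height
= 3 * 10
= 30

30


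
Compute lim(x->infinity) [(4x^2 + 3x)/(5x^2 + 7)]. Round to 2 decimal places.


For limits at infinity with equal-degree polynomials,
we compare leading coefficients.
Numerator leading term: 4x^2
Denominator leading term: 5x^2
Divide both by x^2:
lim = (4 + 3/x) / (5 + 7/x^2)
As x -> infinity, the 1/x and 1/x^2 terms vanish:
= 4/5 = 0.80

0.80


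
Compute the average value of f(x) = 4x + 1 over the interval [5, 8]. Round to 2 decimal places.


Average value = 1/(b-a) * integral from a to b of f(x) dx
First compute the integral of 4x + 1:
F(x) = 2x^2 + x
F(8) = 2 * 64 + 1 * 8 = 136
F(5) = 2 * 25 + 1 * 5 = 55
Integral = 136 - 55 = 81
Average = 81 / (8 - 5) = 81 / 3
= 27 = 27.00

27.00


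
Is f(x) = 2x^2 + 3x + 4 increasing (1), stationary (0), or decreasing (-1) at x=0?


Compute f'(x) to determine behavior:
f'(x) = 4x + 3
f'(0) = 4 * 0 + 3
= 0 + 3
= 3
Since f'(0) > 0, the function is increasing (1)

1


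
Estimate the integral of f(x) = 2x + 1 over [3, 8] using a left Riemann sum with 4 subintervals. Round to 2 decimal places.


Left Riemann sum uses left endpoints of each subinterval.
Interval: [3, 8], n = 4
dx = (8 - 3) / 4 = 5/4
Left endpoints: [3, 17/4, 11/2, 27/4]
f values: [7, 19/2, 12, 29/2]
Sum = dx * (sum of f values)
= 5/4 * 43
= 215/4 = 53.75

53.75


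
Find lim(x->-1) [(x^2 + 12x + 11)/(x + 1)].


Direct substitution gives 0/0, so we factor the numerator.
Factor: (x^2 + 12x + 11) = (x + 1)(x + 11)
Cancel the common factor (x + 1):
(x^2 + 12x + 11)/(x + 1) = (x + 11)
Now substitute x = -1:
= (-1) - (-11) = 10

10


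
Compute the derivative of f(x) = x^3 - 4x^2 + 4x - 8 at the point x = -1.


Differentiate f(x) = x^3 - 4x^2 + 4x - 8 term by term:
f'(x) = 3x^2 - 8x + 4
Substitute x = -1:
f'(-1) = 3 * (-1)^2 - 8 * (-1) + 4
= 3 + 8 + 4
= 15

15


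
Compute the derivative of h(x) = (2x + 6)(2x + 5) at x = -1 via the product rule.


Let u(x) = 2x + 6 and v(x) = 2x + 5
u'(x) = 2
v'(x) = 2
Product rule: h'(x) = u'(x)*v(x) + u(x)*v'(x)
= 2 * (2x + 5) + (2x + 6) * 2
At x = -1:
u(-1) = 2 * (-1) + 6 = 4
v(-1) = 2 * (-1) + 5 = 3
h'(-1) = 2 * 3 + 4 * 2
= 6 + 8
= 14

14


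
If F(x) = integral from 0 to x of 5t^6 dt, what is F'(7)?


By the Fundamental Theorem of Calculus (Part 1):
If F(x) = integral from 0 to x of f(t) dt, then F'(x) = f(x)
Here f(t) = 5t^6
So F'(x) = 5x^6
Evaluate at x = 7:
F'(7) = 5 * 7^6
= 5 * 117649
= 588245

588245


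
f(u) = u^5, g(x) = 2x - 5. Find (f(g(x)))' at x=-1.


Using the chain rule: (f(g(x)))' = f'(g(x)) * g'(x)
First, find g(-1):
g(-1) = 2 * (-1) - 5 = -7
Next, f'(u) = 5u^4
And g'(x) = 2
So f'(g(-1)) * g'(-1)
= 5 * (-7)^4 * 2
= 5 * 2401 * 2
= 24010

24010


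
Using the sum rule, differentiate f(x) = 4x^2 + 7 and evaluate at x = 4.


Differentiate term by term using power and sum rules:
f(x) = 4x^2 + 7
f'(x) = 8x
Substitute x = 4:
f'(4) = 8 * 4 + 0
= 32 + 0
= 32

32


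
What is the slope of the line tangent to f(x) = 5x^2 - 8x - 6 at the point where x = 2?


The slope of the tangent line equals f'(x) at the point.
f(x) = 5x^2 - 8x - 6
f'(x) = 10x - 8
At x = 2:
f'(2) = 10 * 2 - 8
= 20 - 8
= 12

12


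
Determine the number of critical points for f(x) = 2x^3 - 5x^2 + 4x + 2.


Find where f'(x) = 0:
f(x) = 2x^3 - 5x^2 + 4x + 2
f'(x) = 6x^2 - 10x + 4
This is a quadratic in x. Use the discriminant to count real roots.
Discriminant = (-10)^2 - 4 * 6 * 4
= 100 - 96
= 4
Since discriminant > 0, f'(x) = 0 has 2 real solutions.
Number of critical points: 2

2


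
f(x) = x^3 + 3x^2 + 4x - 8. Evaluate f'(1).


Differentiate f(x) = x^3 + 3x^2 + 4x - 8 term by term:
f'(x) = 3x^2 + 6x + 4
Substitute x = 1:
f'(1) = 3 * 1^2 + 6 * 1 + 4
= 3 + 6 + 4
= 13

13


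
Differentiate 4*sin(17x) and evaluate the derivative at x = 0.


Apply the chain rule to differentiate 4*sin(17x):
d/dx [4*sin(17x)]
= 4 * cos(17x) * d/dx(17x)
= 4 * 17 * cos(17x)
= 68 * cos(17x)
Evaluate at x = 0:
= 68 * cos(0)
= 68 * 1
= 68

68


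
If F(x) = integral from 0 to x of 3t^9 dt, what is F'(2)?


By the Fundamental Theorem of Calculus (Part 1):
If F(x) = integral from 0 to x of f(t) dt, then F'(x) = f(x)
Here f(t) = 3t^9
So F'(x) = 3x^9
Evaluate at x = 2:
F'(2) = 3 * 2^9
= 3 * 512
= 1536

1536


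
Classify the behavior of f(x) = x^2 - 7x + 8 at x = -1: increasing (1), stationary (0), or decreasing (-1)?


Compute f'(x) to determine behavior:
f'(x) = 2x - 7
f'(-1) = 2 * (-1) - 7
= -2 - 7
= -9
Since f'(-1) < 0, the function is decreasing (-1)

-1


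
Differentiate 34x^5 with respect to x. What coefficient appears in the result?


We apply the power rule: d/dx [ax^n] = a*n * x^(n-1)
d/dx [34x^5]
= 34 * 5 * x^(5-1)
= 170x^4
The coefficient is 170

170


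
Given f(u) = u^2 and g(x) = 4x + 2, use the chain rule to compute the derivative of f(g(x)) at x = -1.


Using the chain rule: (f(g(x)))' = f'(g(x)) * g'(x)
First, find g(-1):
g(-1) = 4 * (-1) + 2 = -2
Next, f'(u) = 2u
And g'(x) = 4
So f'(g(-1)) * g'(-1)
= 2 * (-2) * 4
= -16

-16


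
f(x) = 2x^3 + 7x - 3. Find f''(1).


First derivative:
f'(x) = 6x^2 + 7
Second derivative:
f''(x) = 12x
Substitute x = 1:
f''(1) = 12 * 1 + 0
= 12 + 0
= 12

12


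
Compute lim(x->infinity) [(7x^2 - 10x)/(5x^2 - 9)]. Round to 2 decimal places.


For limits at infinity with equal-degree polynomials,
we compare leading coefficients.
Numerator leading term: 7x^2
Denominator leading term: 5x^2
Divide both by x^2:
lim = (7 - 10/x) / (5 - 9/x^2)
As x -> infinity, the 1/x and 1/x^2 terms vanish:
= 7/5 = 1.40

1.40


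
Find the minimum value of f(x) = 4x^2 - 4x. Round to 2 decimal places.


For a quadratic f(x) = ax^2 + bx + c with a > 0, the minimum is at the vertex.
Vertex x-coordinate: x = -b/(2a)
x = -(-4) / (2 * 4)
x = 4/8 = 1/2
Substitute back to find the minimum value:
f(1/2) = 4 * (1/2)^2 - 4 * (1/2) + 0
= 1 - 2 + 0
= -1 = -1.00

-1.00


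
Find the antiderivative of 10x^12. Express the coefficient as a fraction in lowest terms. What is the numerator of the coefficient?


Apply the power rule for integration:
integral of ax^n dx = a/(n+1) * x^(n+1) + C
integral of 10x^12 dx
= 10/13 * x^13 + C
The coefficient in lowest terms is 10/13, and its numerator is 10

10


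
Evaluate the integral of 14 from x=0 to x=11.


The integral of a constant k over [a, b] equals k * (b - a).
integral from 0 to 11 of 14 dx
= 14 * (11 - 0)
= 14 * 11
= 154

154


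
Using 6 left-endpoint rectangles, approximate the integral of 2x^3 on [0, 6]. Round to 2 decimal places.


Left Riemann sum uses left endpoints of each subinterval.
Interval: [0, 6], n = 6
dx = (6 - 0) / 6 = 1
Left endpoints: [0, 1, 2, 3, 4, 5]
f values: [0, 2, 16, 54, 128, 250]
Sum = dx * (sum of f values)
= 1 * 450
= 450 = 450.00

450.00


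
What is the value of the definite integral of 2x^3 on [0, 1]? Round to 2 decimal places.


Find the antiderivative of 2x^3:
F(x) = 2/4 * x^4
Apply the Fundamental Theorem of Calculus:
F(1) - F(0)
= 2/4 * 1^4 - 2/4 * 0^4
= 2/4 * (1 - 0)
= 2/4 * 1
= 1/2 = 0.50

0.50


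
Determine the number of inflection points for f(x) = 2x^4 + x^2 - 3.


Inflection points occur where f''(x) = 0 and concavity changes.
f(x) = 2x^4 + x^2 - 3
f'(x) = 8x^3 + 2x
f''(x) = 24x^2 + 2
This is a quadratic in x. Use the discriminant to count real roots.
Discriminant = (0)^2 - 4 * 24 * 2
= 0 - 192
= -192
Since discriminant < 0, f''(x) = 0 has no real solutions.
Number of inflection points: 0

0


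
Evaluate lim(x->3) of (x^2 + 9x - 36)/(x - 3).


Direct substitution gives 0/0, so we factor the numerator.
Factor: (x^2 + 9x - 36) = (x - 3)(x + 12)
Cancel the common factor (x - 3):
(x^2 + 9x - 36)/(x - 3) = (x + 12)
Now substitute x = 3:
= (3) - (-12) = 15

15


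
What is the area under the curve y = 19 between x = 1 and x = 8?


The area under a constant function y = 19 is a rectangle.
Width = 8 - 1 = 7
Height = 19
Area = width * height
= 7 * 19
= 133

133


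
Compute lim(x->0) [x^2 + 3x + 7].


Since polynomials are continuous, we use direct substitution.
lim(x->0) of x^2 + 3x + 7
= 1 * 0^2 + 3 * 0 + 7
= 0 + 0 + 7
= 7

7


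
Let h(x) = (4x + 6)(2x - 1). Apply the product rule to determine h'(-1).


Let u(x) = 4x + 6 and v(x) = 2x - 1
u'(x) = 4
v'(x) = 2
Product rule: h'(x) = u'(x)*v(x) + u(x)*v'(x)
= 4 * (2x - 1) + (4x + 6) * 2
At x = -1:
u(-1) = 4 * (-1) + 6 = 2
v(-1) = 2 * (-1) - 1 = -3
h'(-1) = 4 * (-3) + 2 * 2
= -12 + 4
= -8

-8


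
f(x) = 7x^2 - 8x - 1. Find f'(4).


Differentiate term by term using power and sum rules:
f(x) = 7x^2 - 8x - 1
f'(x) = 14x - 8
Substitute x = 4:
f'(4) = 14 * 4 - 8
= 56 - 8
= 48

48


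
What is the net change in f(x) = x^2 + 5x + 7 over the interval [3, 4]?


Net change = f(b) - f(a)
f(x) = x^2 + 5x + 7
Compute f(4):
f(4) = 1 * 4^2 + 5 * 4 + 7
= 16 + 20 + 7
= 43
Compute f(3):
f(3) = 1 * 3^2 + 5 * 3 + 7
= 9 + 15 + 7
= 31
Net change = 43 - 31 = 12

12


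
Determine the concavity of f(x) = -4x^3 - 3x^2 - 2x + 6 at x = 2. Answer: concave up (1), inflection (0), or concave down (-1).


Concavity is determined by the sign of f''(x).
f(x) = -4x^3 - 3x^2 - 2x + 6
f'(x) = -12x^2 - 6x - 2
f''(x) = -24x - 6
f''(2) = -24 * 2 - 6
= -48 - 6
= -54
Since f''(2) < 0, the function is concave down (-1)

-1


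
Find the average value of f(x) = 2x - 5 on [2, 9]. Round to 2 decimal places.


Average value = 1/(b-a) * integral from a to b of f(x) dx
First compute the integral of 2x - 5:
F(x) = x^2 - 5x
F(9) = 1 * 81 - 5 * 9 = 36
F(2) = 1 * 4 - 5 * 2 = -6
Integral = 36 - (-6) = 42
Average = 42 / (9 - 2) = 42 / 7
= 6 = 6.00

6.00


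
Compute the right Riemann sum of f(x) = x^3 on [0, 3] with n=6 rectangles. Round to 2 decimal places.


Right Riemann sum uses right endpoints of each subinterval.
Interval: [0, 3], n = 6
dx = (3 - 0) / 6 = 1/2
Right endpoints: [1/2, 1, 3/2, 2, 5/2, 3]
f values: [1/8, 1, 27/8, 8, 125/8, 27]
Sum = dx * (sum of f values)
= 1/2 * 441/8
= 441/16 ≈ 27.56

27.56


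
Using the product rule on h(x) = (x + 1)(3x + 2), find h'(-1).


Let u(x) = x + 1 and v(x) = 3x + 2
u'(x) = 1
v'(x) = 3
Product rule: h'(x) = u'(x)*v(x) + u(x)*v'(x)
= 1 * (3x + 2) + (x + 1) * 3
At x = -1:
u(-1) = 1 * (-1) + 1 = 0
v(-1) = 3 * (-1) + 2 = -1
h'(-1) = 1 * (-1) + 0 * 3
= -1 + 0
= -1

-1


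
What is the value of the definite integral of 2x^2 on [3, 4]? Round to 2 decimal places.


Find the antiderivative of 2x^2:
F(x) = 2/3 * x^3
Apply the Fundamental Theorem of Calculus:
F(4) - F(3)
= 2/3 * 4^3 - 2/3 * 3^3
= 2/3 * (64 - 27)
= 2/3 * 37
= 74/3 ≈ 24.67

24.67


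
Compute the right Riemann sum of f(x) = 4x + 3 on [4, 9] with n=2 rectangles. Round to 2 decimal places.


Right Riemann sum uses right endpoints of each subinterval.
Interval: [4, 9], n = 2
dx = (9 - 4) / 2 = 5/2
Right endpoints: [13/2, 9]
f values: [29, 39]
Sum = dx * (sum of f values)
= 5/2 * 68
= 170 = 170.00

170.00


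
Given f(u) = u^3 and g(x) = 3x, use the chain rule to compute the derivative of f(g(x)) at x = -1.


Using the chain rule: (f(g(x)))' = f'(g(x)) * g'(x)
First, find g(-1):
g(-1) = 3 * (-1) + 0 = -3
Next, f'(u) = 3u^2
And g'(x) = 3
So f'(g(-1)) * g'(-1)
= 3 * (-3)^2 * 3
= 3 * 9 * 3
= 81

81


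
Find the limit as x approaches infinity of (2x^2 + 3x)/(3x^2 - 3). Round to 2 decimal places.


For limits at infinity with equal-degree polynomials,
we compare leading coefficients.
Numerator leading term: 2x^2
Denominator leading term: 3x^2
Divide both by x^2:
lim = (2 + 3/x) / (3 - 3/x^2)
As x -> infinity, the 1/x and 1/x^2 terms vanish:
= 2/3 ≈ 0.67

0.67


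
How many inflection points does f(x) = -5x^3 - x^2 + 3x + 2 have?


Inflection points occur where f''(x) = 0 and concavity changes.
f(x) = -5x^3 - x^2 + 3x + 2
f'(x) = -15x^2 - 2x + 3
f''(x) = -30x - 2
Set f''(x) = 0:
-30x - 2 = 0
x = 2 / (-30) = -1/15
Since f''(x) is linear (degree 1), it changes sign at this point.
Therefore there is exactly 1 inflection point.

1


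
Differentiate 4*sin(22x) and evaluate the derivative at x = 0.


Apply the chain rule to differentiate 4*sin(22x):
d/dx [4*sin(22x)]
= 4 * cos(22x) * d/dx(22x)
= 4 * 22 * cos(22x)
= 88 * cos(22x)
Evaluate at x = 0:
= 88 * cos(0)
= 88 * 1
= 88

88


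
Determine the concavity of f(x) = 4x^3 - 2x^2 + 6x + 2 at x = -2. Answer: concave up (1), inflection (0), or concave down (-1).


Concavity is determined by the sign of f''(x).
f(x) = 4x^3 - 2x^2 + 6x + 2
f'(x) = 12x^2 - 4x + 6
f''(x) = 24x - 4
f''(-2) = 24 * (-2) - 4
= -48 - 4
= -52
Since f''(-2) < 0, the function is concave down (-1)

-1


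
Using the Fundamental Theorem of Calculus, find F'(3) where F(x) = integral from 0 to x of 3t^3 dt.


By the Fundamental Theorem of Calculus (Part 1):
If F(x) = integral from 0 to x of f(t) dt, then F'(x) = f(x)
Here f(t) = 3t^3
So F'(x) = 3x^3
Evaluate at x = 3:
F'(3) = 3 * 3^3
= 3 * 27
= 81

81


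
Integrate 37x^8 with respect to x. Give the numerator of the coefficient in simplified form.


Apply the power rule for integration:
integral of ax^n dx = a/(n+1) * x^(n+1) + C
integral of 37x^8 dx
= 37/9 * x^9 + C
The coefficient in lowest terms is 37/9, and its numerator is 37

37


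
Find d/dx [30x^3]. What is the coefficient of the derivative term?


We apply the power rule: d/dx [ax^n] = a*n * x^(n-1)
d/dx [30x^3]
= 30 * 3 * x^(3-1)
= 90x^2
The coefficient is 90

90


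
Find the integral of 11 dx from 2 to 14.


The integral of a constant k over [a, b] equals k * (b - a).
integral from 2 to 14 of 11 dx
= 11 * (14 - 2)
= 11 * 12
= 132

132


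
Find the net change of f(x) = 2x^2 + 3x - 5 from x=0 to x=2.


Net change = f(b) - f(a)
f(x) = 2x^2 + 3x - 5
Compute f(2):
f(2) = 2 * 2^2 + 3 * 2 - 5
= 8 + 6 - 5
= 9
Compute f(0):
f(0) = 2 * 0^2 + 3 * 0 - 5
= 0 + 0 - 5
= -5
Net change = 9 - (-5) = 14

14


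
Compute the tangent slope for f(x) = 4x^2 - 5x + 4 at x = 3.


The slope of the tangent line equals f'(x) at the point.
f(x) = 4x^2 - 5x + 4
f'(x) = 8x - 5
At x = 3:
f'(3) = 8 * 3 - 5
= 24 - 5
= 19

19


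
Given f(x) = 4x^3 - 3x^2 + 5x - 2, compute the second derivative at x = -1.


First derivative:
f'(x) = 12x^2 - 6x + 5
Second derivative:
f''(x) = 24x - 6
Substitute x = -1:
f''(-1) = 24 * (-1) - 6
= -24 - 6
= -30

-30


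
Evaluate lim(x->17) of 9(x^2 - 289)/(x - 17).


Direct substitution gives 0/0, so we factor the numerator.
Factor: 9(x^2 - 289) = 9 * (x - 17)(x + 17)
Cancel the common factor (x - 17):
9(x^2 - 289)/(x - 17) = 9 * (x + 17)
Now substitute x = 17:
= 9 * (17 + 17) = 306

306


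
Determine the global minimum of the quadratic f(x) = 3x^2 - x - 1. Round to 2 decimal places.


For a quadratic f(x) = ax^2 + bx + c with a > 0, the minimum is at the vertex.
Vertex x-coordinate: x = -b/(2a)
x = -(-1) / (2 * 3)
x = 1/6
Substitute back to find the minimum value:
f(1/6) = 3 * (1/6)^2 - 1 * (1/6) - 1
= 1/12 - 1/6 - 1
= -13/12 ≈ -1.08

-1.08


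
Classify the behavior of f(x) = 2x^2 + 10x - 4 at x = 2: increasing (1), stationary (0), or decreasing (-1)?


Compute f'(x) to determine behavior:
f'(x) = 4x + 10
f'(2) = 4 * 2 + 10
= 8 + 10
= 18
Since f'(2) > 0, the function is increasing (1)

1


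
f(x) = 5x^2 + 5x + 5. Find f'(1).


Differentiate term by term using power and sum rules:
f(x) = 5x^2 + 5x + 5
f'(x) = 10x + 5
Substitute x = 1:
f'(1) = 10 * 1 + 5
= 10 + 5
= 15

15


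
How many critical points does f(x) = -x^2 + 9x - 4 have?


Find where f'(x) = 0:
f'(x) = -2x + 9
Set f'(x) = 0:
-2x + 9 = 0
x = -9 / (-2) = 9/2
This is a linear equation in x, so there is exactly one solution.
Number of critical points: 1

1


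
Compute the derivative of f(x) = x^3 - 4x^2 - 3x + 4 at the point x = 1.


Differentiate f(x) = x^3 - 4x^2 - 3x + 4 term by term:
f'(x) = 3x^2 - 8x - 3
Substitute x = 1:
f'(1) = 3 * 1^2 - 8 * 1 - 3
= 3 - 8 - 3
= -8

-8


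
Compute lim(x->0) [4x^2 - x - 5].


Since polynomials are continuous, we use direct substitution.
lim(x->0) of 4x^2 - x - 5
= 4 * 0^2 - 1 * 0 - 5
= 0 + 0 - 5
= -5

-5


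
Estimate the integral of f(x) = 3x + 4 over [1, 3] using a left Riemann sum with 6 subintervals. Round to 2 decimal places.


Left Riemann sum uses left endpoints of each subinterval.
Interval: [1, 3], n = 6
dx = (3 - 1) / 6 = 1/3
Left endpoints: [1, 4/3, 5/3, 2, 7/3, 8/3]
f values: [7, 8, 9, 10, 11, 12]
Sum = dx * (sum of f values)
= 1/3 * 57
= 19 = 19.00

19.00


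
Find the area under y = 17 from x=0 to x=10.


The area under a constant function y = 17 is a rectangle.
Width = 10 - 0 = 10
Height = 17
Area = width * height
= 10 * 17
= 170

170


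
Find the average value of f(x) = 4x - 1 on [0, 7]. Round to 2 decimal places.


Average value = 1/(b-a) * integral from a to b of f(x) dx
First compute the integral of 4x - 1:
F(x) = 2x^2 - x
F(7) = 2 * 49 - 1 * 7 = 91
F(0) = 2 * 0 - 1 * 0 = 0
Integral = 91 - 0 = 91
Average = 91 / (7 - 0) = 91 / 7
= 13 = 13.00

13.00


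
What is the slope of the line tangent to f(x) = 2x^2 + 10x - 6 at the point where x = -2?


The slope of the tangent line equals f'(x) at the point.
f(x) = 2x^2 + 10x - 6
f'(x) = 4x + 10
At x = -2:
f'(-2) = 4 * (-2) + 10
= -8 + 10
= 2

2


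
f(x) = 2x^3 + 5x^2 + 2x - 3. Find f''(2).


First derivative:
f'(x) = 6x^2 + 10x + 2
Second derivative:
f''(x) = 12x + 10
Substitute x = 2:
f''(2) = 12 * 2 + 10
= 24 + 10
= 34

34


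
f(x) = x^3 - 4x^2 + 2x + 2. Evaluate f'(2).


Differentiate f(x) = x^3 - 4x^2 + 2x + 2 term by term:
f'(x) = 3x^2 - 8x + 2
Substitute x = 2:
f'(2) = 3 * 2^2 - 8 * 2 + 2
= 12 - 16 + 2
= -2

-2


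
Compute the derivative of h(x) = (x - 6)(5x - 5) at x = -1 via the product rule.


Let u(x) = x - 6 and v(x) = 5x - 5
u'(x) = 1
v'(x) = 5
Product rule: h'(x) = u'(x)*v(x) + u(x)*v'(x)
= 1 * (5x - 5) + (x - 6) * 5
At x = -1:
u(-1) = 1 * (-1) - 6 = -7
v(-1) = 5 * (-1) - 5 = -10
h'(-1) = 1 * (-10) + (-7) * 5
= -10 - 35
= -45

-45


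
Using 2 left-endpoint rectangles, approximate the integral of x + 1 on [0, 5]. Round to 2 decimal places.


Left Riemann sum uses left endpoints of each subinterval.
Interval: [0, 5], n = 2
dx = (5 - 0) / 2 = 5/2
Left endpoints: [0, 5/2]
f values: [1, 7/2]
Sum = dx * (sum of f values)
= 5/2 * 9/2
= 45/4 = 11.25

11.25


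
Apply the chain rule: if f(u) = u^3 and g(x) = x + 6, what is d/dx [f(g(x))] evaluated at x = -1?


Using the chain rule: (f(g(x)))' = f'(g(x)) * g'(x)
First, find g(-1):
g(-1) = 1 * (-1) + 6 = 5
Next, f'(u) = 3u^2
And g'(x) = 1
So f'(g(-1)) * g'(-1)
= 3 * 5^2 * 1
= 3 * 25 * 1
= 75

75


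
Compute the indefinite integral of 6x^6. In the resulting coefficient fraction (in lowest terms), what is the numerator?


Apply the power rule for integration:
integral of ax^n dx = a/(n+1) * x^(n+1) + C
integral of 6x^6 dx
= 6/7 * x^7 + C
The coefficient in lowest terms is 6/7, and its numerator is 6

6
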